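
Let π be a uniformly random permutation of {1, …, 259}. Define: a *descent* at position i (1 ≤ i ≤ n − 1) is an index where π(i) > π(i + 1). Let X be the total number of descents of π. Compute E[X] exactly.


Write X = Σ X_I over i = 1, …, 258, with X_I the indicator of one descent.
There are 258 indicators.
For each fixed i, the pair (π(i), π(i+1)) is a uniformly random ordered pair of distinct values from {1, …, 259}; by symmetry P[π(i) > π(i+1)] = 1/2.
By linearity: E[X] = 258 · (1/2) = (259 − 1) · (1/2) = 129 ≈ 129.0000.

E[X] = 129 = 129.0000.


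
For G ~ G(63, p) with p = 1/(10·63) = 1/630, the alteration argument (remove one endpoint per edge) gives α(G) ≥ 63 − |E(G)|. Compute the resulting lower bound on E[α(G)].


E[|E(G)|] = C(63, 2)·p = 1953 · (1/630) = 31/10.
E[α(G)] ≥ n − E[|E(G)|] = 63 − 31/10 = 599/10.
Numerically: ≈ 59.900.
(This is only a lower bound; the true E[α(G)] may be larger.)

E[α(G)] ≥ 599/10 ≈ 59.900.


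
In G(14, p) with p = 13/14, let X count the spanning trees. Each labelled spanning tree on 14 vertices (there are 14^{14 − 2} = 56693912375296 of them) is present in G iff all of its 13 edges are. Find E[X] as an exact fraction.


K_14 has 14^{14 − 2} = 56693912375296 labelled spanning trees.
For each such spanning tree H, let X_H = 1 if all 13 edges of H are present in G. Then P[X_H = 1] = p^{13} = (13/14)^{13} = 302875106592253/793714773254144.
Summing the indicators: E[X] = Σ_H E[X_H] = 56693912375296 · p^{13} = 56693912375296 · 302875106592253/793714773254144 = 302875106592253/14.
Numerically: E[X] ≈ 2.1634e+13.

E[X] = 56693912375296 · (13/14)^{13} = 302875106592253/14 ≈ 2.1634e+13.


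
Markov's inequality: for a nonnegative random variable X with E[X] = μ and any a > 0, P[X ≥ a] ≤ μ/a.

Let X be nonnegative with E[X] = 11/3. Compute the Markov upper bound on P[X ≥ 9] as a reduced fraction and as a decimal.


μ = E[X] = 11/3, a = 9.
Markov: P[X ≥ 9] ≤ μ/a = (11/3)/9 = 11/27.
Numerically: ≈ 0.40741.
(Since a = 9 > μ = 3.66667, the bound 11/27 is < 1 and informative.)

P[X ≥ 9] ≤ 11/27 ≈ 0.40741.


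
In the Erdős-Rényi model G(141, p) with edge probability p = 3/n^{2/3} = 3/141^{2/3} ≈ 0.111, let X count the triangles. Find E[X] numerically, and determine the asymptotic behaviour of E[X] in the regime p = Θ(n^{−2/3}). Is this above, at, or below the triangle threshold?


Number of potential triangles: C(141, 3) = 457310.
Each occurs with probability p³ ≈ (0.111)³ ≈ 1.35808e-03.
By linearity: E[X] = C(141, 3)·p³ ≈ 457310 · 1.35808e-03 ≈ 621.064.
Since α = 2/3 < 1, p = c/n^{2/3} ≫ 1/n is above the triangle threshold p ~ 1/n. Asymptotically E[X] ~ (c³/6)·n^{3(1−α)} = (3³/6)·n^{1} → ∞; triangles are abundant w.h.p.

E[X] ≈ 621.064; in regime p = Θ(1/n^{2/3}) E[X] diverges (above the triangle threshold p ~ 1/n).


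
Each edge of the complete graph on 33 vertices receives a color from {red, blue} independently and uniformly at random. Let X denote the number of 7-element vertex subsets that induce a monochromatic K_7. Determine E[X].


Let X = Σ_S X_S over the C(33, 7) = 4272048 subsets S of size 7, where X_S = 1 if the K_7 on S is monochromatic.
For a fixed S, the K_7 on S has C(7, 2) = 21 edges. P[all 21 edges red] = (1/2)^21, and likewise for blue, so P[monochromatic] = 2·(1/2)^21 = 2^{1 − 21} = 1/1048576.
Summing: E[X] = C(33, 7) · 2^{1 − 21} = 4272048 · 1/1048576 = 267003/65536.
Numerically: E[X] ≈ 4.07414.

E[X] = C(33,7)·2^(1−C(7,2)) = 267003/65536 ≈ 4.07414.


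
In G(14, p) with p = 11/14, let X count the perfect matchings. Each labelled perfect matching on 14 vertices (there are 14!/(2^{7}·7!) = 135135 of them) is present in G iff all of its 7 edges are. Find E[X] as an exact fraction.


K_14 has 14!/(2^{7}·7!) = 135135 labelled perfect matchings.
For each such perfect matching H, let X_H = 1 if all 7 edges of H are present in G. Then P[X_H = 1] = p^{7} = (11/14)^{7} = 19487171/105413504.
Summing the indicators: E[X] = Σ_H E[X_H] = 135135 · p^{7} = 135135 · 19487171/105413504 = 376199836155/15059072.
Numerically: E[X] ≈ 24981.6.

E[X] = 135135 · (11/14)^{7} = 376199836155/15059072 ≈ 24981.6.


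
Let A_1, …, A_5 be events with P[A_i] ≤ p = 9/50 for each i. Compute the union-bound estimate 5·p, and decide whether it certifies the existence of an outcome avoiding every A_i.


Union bound: P[∪_{i=1}^{5} A_i] ≤ Σ_i P[A_i] ≤ 5·p = 5·(9/50) = 9/10.
Numerically: 9/10 ≈ 0.90000.
Is 9/10 < 1? YES.
Since P[∪ A_i] ≤ 9/10 < 1, the complement has P[∩ A_i^c] ≥ 1 − 9/10 = 1/10 > 0, so some outcome avoids every A_i.

5·p = 9/10 ≈ 0.90000; existence CERTIFIED by the union bound.


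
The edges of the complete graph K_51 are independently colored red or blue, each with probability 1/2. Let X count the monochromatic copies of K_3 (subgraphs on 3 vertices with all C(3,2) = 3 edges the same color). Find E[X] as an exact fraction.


Let X = Σ_S X_S over the C(51, 3) = 20825 subsets S of size 3, where X_S = 1 if the K_3 on S is monochromatic.
For a fixed S, the K_3 on S has C(3, 2) = 3 edges. P[all 3 edges red] = (1/2)^3, and likewise for blue, so P[monochromatic] = 2·(1/2)^3 = 2^{1 − 3} = 1/4.
By linearity: E[X] = C(51, 3) · 2^{1 − 3} = 20825 · 1/4 = 20825/4.
Numerically: E[X] ≈ 5206.250.

E[X] = C(51,3)·2^(1−C(3,2)) = 20825/4 ≈ 5206.250.


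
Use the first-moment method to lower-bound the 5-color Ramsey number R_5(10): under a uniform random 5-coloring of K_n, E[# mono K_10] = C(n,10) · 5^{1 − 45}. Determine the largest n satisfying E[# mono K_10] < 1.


We need C(n, 10) · 5^{1 − 45} < 1, i.e. C(n, 10) < 5^{45 − 1} = 5684341886080801486968994140625.
Check values of n near the boundary:
  n = 5388: C(5388, 10) = 5634865093375880654852250419586; 5634865093375880654852250419586 < 5684341886080801486968994140625? YES
  n = 5389: C(5389, 10) = 5645340767466558997768874792926; 5645340767466558997768874792926 < 5684341886080801486968994140625? YES
  n = 5390: C(5390, 10) = 5655833965919099070255434039753; 5655833965919099070255434039753 < 5684341886080801486968994140625? YES
  n = 5391: C(5391, 10) = 5666344714787188828795213697883; 5666344714787188828795213697883 < 5684341886080801486968994140625? YES
  n = 5392: C(5392, 10) = 5676873040158402483252283957448; 5676873040158402483252283957448 < 5684341886080801486968994140625? YES
  n = 5393: C(5393, 10) = 5687418968154238267170642278008; 5687418968154238267170642278008 < 5684341886080801486968994140625? NO
  n = 5394: C(5394, 10) = 5697982524930156243149785372878; 5697982524930156243149785372878 < 5684341886080801486968994140625? NO
  n = 5395: C(5395, 10) = 5708563736675616143322765475706; 5708563736675616143322765475706 < 5684341886080801486968994140625? NO
The largest n with C(n, 10) < 5684341886080801486968994140625 is n = 5392 (where E[X] = 5676873040158402483252283957448/5684341886080801486968994140625 ≈ 0.9986861). Hence R_5(10) > 5392, i.e. R_5(10) ≥ 5393.

Largest n = 5392; hence R_5(10) > 5392.


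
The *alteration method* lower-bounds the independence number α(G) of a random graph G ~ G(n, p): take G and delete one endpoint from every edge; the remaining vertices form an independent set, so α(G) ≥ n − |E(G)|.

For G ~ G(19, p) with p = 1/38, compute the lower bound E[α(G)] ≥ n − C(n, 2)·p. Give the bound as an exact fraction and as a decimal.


E[|E(G)|] = C(19, 2)·p = 171 · (1/38) = 9/2.
E[α(G)] ≥ n − E[|E(G)|] = 19 − 9/2 = 29/2.
Numerically: ≈ 14.50000.
(This is only a lower bound; the true E[α(G)] may be larger.)

E[α(G)] ≥ 29/2 ≈ 14.50000.


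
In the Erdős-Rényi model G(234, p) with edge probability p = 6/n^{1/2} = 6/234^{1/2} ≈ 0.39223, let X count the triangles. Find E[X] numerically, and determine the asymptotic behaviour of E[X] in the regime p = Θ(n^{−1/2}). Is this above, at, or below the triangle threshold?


Number of potential triangles: C(234, 3) = 2108184.
Each occurs with probability p³ ≈ (0.39223)³ ≈ 6.0343426e-02.
By linearity: E[X] = C(234, 3)·p³ ≈ 2108184 · 6.0343426e-02 ≈ 127215.04561.
Since α = 1/2 < 1, p = c/n^{1/2} ≫ 1/n is above the triangle threshold p ~ 1/n. Asymptotically E[X] ~ (c³/6)·n^{3(1−α)} = (6³/6)·n^{1.5} → ∞; triangles are abundant w.h.p.

E[X] ≈ 127215.04561; in regime p = Θ(1/n^{1/2}) E[X] diverges (above the triangle threshold p ~ 1/n).


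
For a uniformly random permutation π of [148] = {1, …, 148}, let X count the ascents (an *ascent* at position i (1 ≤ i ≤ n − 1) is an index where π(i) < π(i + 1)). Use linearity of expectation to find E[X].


Write X = Σ X_I over i = 1, …, 147, with X_I the indicator of one ascent.
There are 147 indicators.
For each fixed i, the pair (π(i), π(i+1)) is a uniformly random ordered pair of distinct values from {1, …, 148}; by symmetry P[π(i) < π(i+1)] = 1/2.
By linearity: E[X] = 147 · (1/2) = (148 − 1) · (1/2) = 147/2 ≈ 73.500000.

E[X] = 147/2 = 73.500000.


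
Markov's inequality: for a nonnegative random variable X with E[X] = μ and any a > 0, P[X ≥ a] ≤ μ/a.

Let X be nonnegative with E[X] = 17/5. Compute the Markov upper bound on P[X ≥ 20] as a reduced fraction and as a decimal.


μ = E[X] = 17/5, a = 20.
Markov: P[X ≥ 20] ≤ μ/a = (17/5)/20 = 17/100.
Numerically: ≈ 0.1700.
(Since a = 20 > μ = 3.4000, the bound 17/100 is < 1 and informative.)

P[X ≥ 20] ≤ 17/100 ≈ 0.1700.


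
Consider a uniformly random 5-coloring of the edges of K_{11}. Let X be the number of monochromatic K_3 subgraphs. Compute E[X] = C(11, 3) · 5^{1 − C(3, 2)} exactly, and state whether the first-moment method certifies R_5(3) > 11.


E[X] = C(11, 3) · 5^{1 − 3} = 165 · 5^{−2} = 165/25.
As a reduced fraction: E[X] = 33/5 ≈ 6.6000.
Is E[X] < 1? NO.
Since E[X] ≥ 1, the first-moment bound is inconclusive at n = 11; it does NOT by itself certify R_5(3) > 11.

E[X] = 33/5 ≈ 6.6000; E[X] ≥ 1; first-moment method inconclusive here.


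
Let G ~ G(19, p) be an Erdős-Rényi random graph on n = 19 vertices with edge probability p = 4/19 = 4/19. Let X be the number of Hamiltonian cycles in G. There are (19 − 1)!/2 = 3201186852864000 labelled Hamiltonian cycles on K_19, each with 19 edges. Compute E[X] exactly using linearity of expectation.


K_19 has (19 − 1)!/2 = 3201186852864000 labelled Hamiltonian cycles.
For each such Hamiltonian cycle H, let X_H = 1 if all 19 edges of H are present in G. Then P[X_H = 1] = p^{19} = (4/19)^{19} = 274877906944/1978419655660313589123979.
By linearity of expectation: E[X] = Σ_H E[X_H] = 3201186852864000 · p^{19} = 3201186852864000 · 274877906944/1978419655660313589123979 = 879935541851906811887616000/1978419655660313589123979.
Numerically: E[X] ≈ 445.

E[X] = 3201186852864000 · (4/19)^{19} = 879935541851906811887616000/1978419655660313589123979 ≈ 445.


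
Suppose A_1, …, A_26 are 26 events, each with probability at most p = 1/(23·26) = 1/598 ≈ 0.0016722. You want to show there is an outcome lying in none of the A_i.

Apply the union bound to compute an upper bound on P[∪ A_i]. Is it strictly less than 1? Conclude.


Union bound: P[∪_{i=1}^{26} A_i] ≤ Σ_i P[A_i] ≤ 26·p = 26·(1/598) = 1/23.
Numerically: 1/23 ≈ 0.0434783.
Is 1/23 < 1? YES.
Since P[∪ A_i] ≤ 1/23 < 1, the complement has P[∩ A_i^c] ≥ 1 − 1/23 = 22/23 > 0, so some outcome avoids every A_i.

26·p = 1/23 ≈ 0.0434783; existence CERTIFIED by the union bound.


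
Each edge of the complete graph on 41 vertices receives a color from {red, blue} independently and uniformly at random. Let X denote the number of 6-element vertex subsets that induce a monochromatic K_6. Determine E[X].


Let X = Σ_S X_S over the C(41, 6) = 4496388 subsets S of size 6, where X_S = 1 if the K_6 on S is monochromatic.
For a fixed S, the K_6 on S has C(6, 2) = 15 edges. P[all 15 edges red] = (1/2)^15, and likewise for blue, so P[monochromatic] = 2·(1/2)^15 = 2^{1 − 15} = 1/16384.
Summing: E[X] = C(41, 6) · 2^{1 − 15} = 4496388 · 1/16384 = 1124097/4096.
Numerically: E[X] ≈ 274.43774.

E[X] = C(41,6)·2^(1−C(6,2)) = 1124097/4096 ≈ 274.43774.


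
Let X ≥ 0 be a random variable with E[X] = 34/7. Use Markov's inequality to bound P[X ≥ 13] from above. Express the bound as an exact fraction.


μ = E[X] = 34/7, a = 13.
Markov: P[X ≥ 13] ≤ μ/a = (34/7)/13 = 34/91.
Numerically: ≈ 0.3736.
(Since a = 13 > μ = 4.8571, the bound 34/91 is < 1 and informative.)

P[X ≥ 13] ≤ 34/91 ≈ 0.3736.


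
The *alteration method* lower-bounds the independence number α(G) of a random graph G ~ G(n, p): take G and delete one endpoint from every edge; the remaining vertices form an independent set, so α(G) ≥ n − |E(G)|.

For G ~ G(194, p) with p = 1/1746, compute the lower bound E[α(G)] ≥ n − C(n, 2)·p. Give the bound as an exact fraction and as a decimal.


E[|E(G)|] = C(194, 2)·p = 18721 · (1/1746) = 193/18.
E[α(G)] ≥ n − E[|E(G)|] = 194 − 193/18 = 3299/18.
Numerically: ≈ 183.27778.
(This is only a lower bound; the true E[α(G)] may be larger.)

E[α(G)] ≥ 3299/18 ≈ 183.27778.


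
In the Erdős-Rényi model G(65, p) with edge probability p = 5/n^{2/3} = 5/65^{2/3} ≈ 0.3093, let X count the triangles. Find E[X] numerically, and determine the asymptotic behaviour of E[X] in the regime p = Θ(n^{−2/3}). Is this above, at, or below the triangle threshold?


Number of potential triangles: C(65, 3) = 43680.
Each occurs with probability p³ ≈ (0.3093)³ ≈ 2.958580e-02.
By linearity: E[X] = C(65, 3)·p³ ≈ 43680 · 2.958580e-02 ≈ 1292.3077.
Since α = 2/3 < 1, p = c/n^{2/3} ≫ 1/n is above the triangle threshold p ~ 1/n. Asymptotically E[X] ~ (c³/6)·n^{3(1−α)} = (5³/6)·n^{1} → ∞; triangles are abundant w.h.p.

E[X] ≈ 1292.3077; in regime p = Θ(1/n^{2/3}) E[X] diverges (above the triangle threshold p ~ 1/n).


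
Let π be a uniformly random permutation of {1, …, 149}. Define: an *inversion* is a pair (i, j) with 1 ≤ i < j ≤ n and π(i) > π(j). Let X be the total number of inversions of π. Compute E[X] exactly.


Write X = Σ X_I over the C(149, 2) = 11026 pairs i < j, with X_I the indicator of one inversion.
There are 11026 indicators.
For each fixed pair i < j, the values π(i) and π(j) are two distinct elements of {1, …, 149} in uniformly random order; by symmetry P[π(i) > π(j)] = 1/2.
By linearity: E[X] = 11026 · (1/2) = C(149, 2) · (1/2) = 11026/2 = 5513 ≈ 5513.000000.

E[X] = 5513 = 5513.000000.


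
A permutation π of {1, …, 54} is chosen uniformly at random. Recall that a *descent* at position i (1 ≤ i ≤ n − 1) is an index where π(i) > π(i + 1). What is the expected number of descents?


Write X = Σ X_I over i = 1, …, 53, with X_I the indicator of one descent.
There are 53 indicators.
For each fixed i, the pair (π(i), π(i+1)) is a uniformly random ordered pair of distinct values from {1, …, 54}; by symmetry P[π(i) > π(i+1)] = 1/2.
By linearity: E[X] = 53 · (1/2) = (54 − 1) · (1/2) = 53/2 ≈ 26.500.

E[X] = 53/2 = 26.500.


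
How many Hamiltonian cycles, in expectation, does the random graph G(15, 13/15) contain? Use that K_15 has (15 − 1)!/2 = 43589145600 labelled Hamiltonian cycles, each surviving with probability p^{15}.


K_15 has (15 − 1)!/2 = 43589145600 labelled Hamiltonian cycles.
For each such Hamiltonian cycle H, let X_H = 1 if all 15 edges of H are present in G. Then P[X_H = 1] = p^{15} = (13/15)^{15} = 51185893014090757/437893890380859375.
Summing the indicators: E[X] = Σ_H E[X_H] = 43589145600 · p^{15} = 43589145600 · 51185893014090757/437893890380859375 = 367267381606127548722176/72081298828125.
Numerically: E[X] ≈ 5.095e+09.

E[X] = 43589145600 · (13/15)^{15} = 367267381606127548722176/72081298828125 ≈ 5.095e+09.


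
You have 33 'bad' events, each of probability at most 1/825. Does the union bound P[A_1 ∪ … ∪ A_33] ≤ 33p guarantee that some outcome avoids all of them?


Union bound: P[∪_{i=1}^{33} A_i] ≤ Σ_i P[A_i] ≤ 33·p = 33·(1/825) = 1/25.
Numerically: 1/25 ≈ 0.0400000.
Is 1/25 < 1? YES.
Since P[∪ A_i] ≤ 1/25 < 1, the complement has P[∩ A_i^c] ≥ 1 − 1/25 = 24/25 > 0, so some outcome avoids every A_i.

33·p = 1/25 ≈ 0.0400000; existence CERTIFIED by the union bound.


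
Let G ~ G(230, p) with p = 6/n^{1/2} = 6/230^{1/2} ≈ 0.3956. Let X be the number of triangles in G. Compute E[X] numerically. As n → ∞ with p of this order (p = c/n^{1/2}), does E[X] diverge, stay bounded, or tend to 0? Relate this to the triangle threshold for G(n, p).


Number of potential triangles: C(230, 3) = 2001460.
Each occurs with probability p³ ≈ (0.3956)³ ≈ 6.192443e-02.
By linearity: E[X] = C(230, 3)·p³ ≈ 2001460 · 6.192443e-02 ≈ 123939.2638.
Since α = 1/2 < 1, p = c/n^{1/2} ≫ 1/n is above the triangle threshold p ~ 1/n. Asymptotically E[X] ~ (c³/6)·n^{3(1−α)} = (6³/6)·n^{1.5} → ∞; triangles are abundant w.h.p.

E[X] ≈ 123939.2638; in regime p = Θ(1/n^{1/2}) E[X] diverges (above the triangle threshold p ~ 1/n).


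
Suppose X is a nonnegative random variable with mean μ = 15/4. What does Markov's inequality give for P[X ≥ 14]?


μ = E[X] = 15/4, a = 14.
Markov: P[X ≥ 14] ≤ μ/a = (15/4)/14 = 15/56.
Numerically: ≈ 0.2679.
(Since a = 14 > μ = 3.7500, the bound 15/56 is < 1 and informative.)

P[X ≥ 14] ≤ 15/56 ≈ 0.2679.


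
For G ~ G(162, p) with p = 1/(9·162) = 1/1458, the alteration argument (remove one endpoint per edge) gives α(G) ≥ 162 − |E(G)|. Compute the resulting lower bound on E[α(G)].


E[|E(G)|] = C(162, 2)·p = 13041 · (1/1458) = 161/18.
E[α(G)] ≥ n − E[|E(G)|] = 162 − 161/18 = 2755/18.
Numerically: ≈ 153.0556.
(This is only a lower bound; the true E[α(G)] may be larger.)

E[α(G)] ≥ 2755/18 ≈ 153.0556.


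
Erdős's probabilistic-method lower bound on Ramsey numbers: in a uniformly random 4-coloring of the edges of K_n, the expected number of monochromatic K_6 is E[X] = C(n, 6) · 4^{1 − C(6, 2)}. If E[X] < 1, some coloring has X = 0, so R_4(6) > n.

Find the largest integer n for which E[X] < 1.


We need C(n, 6) · 4^{1 − 15} < 1, i.e. C(n, 6) < 4^{15 − 1} = 268435456.
Check values of n near the boundary:
  n = 76: C(76, 6) = 218618940; 218618940 < 268435456? YES
  n = 77: C(77, 6) = 237093780; 237093780 < 268435456? YES
  n = 78: C(78, 6) = 256851595; 256851595 < 268435456? YES
  n = 79: C(79, 6) = 277962685; 277962685 < 268435456? NO
  n = 80: C(80, 6) = 300500200; 300500200 < 268435456? NO
  n = 81: C(81, 6) = 324540216; 324540216 < 268435456? NO
The largest n with C(n, 6) < 268435456 is n = 78 (where E[X] = 256851595/268435456 ≈ 0.957). Hence R_4(6) > 78, i.e. R_4(6) ≥ 79.

Largest n = 78; hence R_4(6) > 78.


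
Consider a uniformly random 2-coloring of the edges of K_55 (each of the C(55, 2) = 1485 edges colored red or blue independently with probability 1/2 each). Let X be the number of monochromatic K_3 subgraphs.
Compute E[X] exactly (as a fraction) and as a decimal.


Let X = Σ_S X_S over the C(55, 3) = 26235 subsets S of size 3, where X_S = 1 if the K_3 on S is monochromatic.
For a fixed S, the K_3 on S has C(3, 2) = 3 edges. P[all 3 edges red] = (1/2)^3, and likewise for blue, so P[monochromatic] = 2·(1/2)^3 = 2^{1 − 3} = 1/4.
By linearity of expectation: E[X] = C(55, 3) · 2^{1 − 3} = 26235 · 1/4 = 26235/4.
Numerically: E[X] ≈ 6558.750.

E[X] = C(55,3)·2^(1−C(3,2)) = 26235/4 ≈ 6558.750.


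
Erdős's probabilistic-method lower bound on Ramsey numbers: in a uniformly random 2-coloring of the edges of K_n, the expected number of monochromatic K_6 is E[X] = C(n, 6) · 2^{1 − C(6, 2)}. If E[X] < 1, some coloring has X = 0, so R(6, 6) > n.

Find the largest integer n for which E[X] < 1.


We need C(n, 6) · 2^{1 − 15} < 1, i.e. C(n, 6) < 2^{15 − 1} = 16384.
Check values of n near the boundary:
  n = 12: C(12, 6) = 924; 924 < 16384? YES
  n = 13: C(13, 6) = 1716; 1716 < 16384? YES
  n = 14: C(14, 6) = 3003; 3003 < 16384? YES
  n = 15: C(15, 6) = 5005; 5005 < 16384? YES
  n = 16: C(16, 6) = 8008; 8008 < 16384? YES
  n = 17: C(17, 6) = 12376; 12376 < 16384? YES
  n = 18: C(18, 6) = 18564; 18564 < 16384? NO
  n = 19: C(19, 6) = 27132; 27132 < 16384? NO
  n = 20: C(20, 6) = 38760; 38760 < 16384? NO
The largest n with C(n, 6) < 16384 is n = 17 (where E[X] = 1547/2048 ≈ 0.7554). Hence R(6, 6) > 17, i.e. R(6, 6) ≥ 18.

Largest n = 17; hence R(6, 6) > 17.


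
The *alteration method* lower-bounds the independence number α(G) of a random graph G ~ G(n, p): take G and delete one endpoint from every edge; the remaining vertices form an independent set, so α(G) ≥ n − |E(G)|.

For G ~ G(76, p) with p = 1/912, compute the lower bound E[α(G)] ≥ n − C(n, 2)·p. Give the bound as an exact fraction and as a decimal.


E[|E(G)|] = C(76, 2)·p = 2850 · (1/912) = 25/8.
E[α(G)] ≥ n − E[|E(G)|] = 76 − 25/8 = 583/8.
Numerically: ≈ 72.87500.
(This is only a lower bound; the true E[α(G)] may be larger.)

E[α(G)] ≥ 583/8 ≈ 72.87500.


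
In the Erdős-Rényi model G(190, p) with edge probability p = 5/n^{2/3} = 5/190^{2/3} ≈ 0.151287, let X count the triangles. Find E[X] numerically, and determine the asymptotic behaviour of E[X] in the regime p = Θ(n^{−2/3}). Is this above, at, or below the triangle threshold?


Number of potential triangles: C(190, 3) = 1125180.
Each occurs with probability p³ ≈ (0.151287)³ ≈ 3.46260388e-03.
By linearity: E[X] = C(190, 3)·p³ ≈ 1125180 · 3.46260388e-03 ≈ 3896.052632.
Since α = 2/3 < 1, p = c/n^{2/3} ≫ 1/n is above the triangle threshold p ~ 1/n. Asymptotically E[X] ~ (c³/6)·n^{3(1−α)} = (5³/6)·n^{1} → ∞; triangles are abundant w.h.p.

E[X] ≈ 3896.052632; in regime p = Θ(1/n^{2/3}) E[X] diverges (above the triangle threshold p ~ 1/n).


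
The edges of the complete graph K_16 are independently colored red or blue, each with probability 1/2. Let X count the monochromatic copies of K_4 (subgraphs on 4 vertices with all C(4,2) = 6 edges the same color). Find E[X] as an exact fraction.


Let X = Σ_S X_S over the C(16, 4) = 1820 subsets S of size 4, where X_S = 1 if the K_4 on S is monochromatic.
For a fixed S, the K_4 on S has C(4, 2) = 6 edges. P[all 6 edges red] = (1/2)^6, and likewise for blue, so P[monochromatic] = 2·(1/2)^6 = 2^{1 − 6} = 1/32.
By linearity: E[X] = C(16, 4) · 2^{1 − 6} = 1820 · 1/32 = 455/8.
Numerically: E[X] ≈ 56.875000.

E[X] = C(16,4)·2^(1−C(4,2)) = 455/8 ≈ 56.875000.


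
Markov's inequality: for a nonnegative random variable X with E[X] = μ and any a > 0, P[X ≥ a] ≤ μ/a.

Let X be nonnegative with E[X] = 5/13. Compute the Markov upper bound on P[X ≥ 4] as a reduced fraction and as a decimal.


μ = E[X] = 5/13, a = 4.
Markov: P[X ≥ 4] ≤ μ/a = (5/13)/4 = 5/52.
Numerically: ≈ 0.09615.
(Since a = 4 > μ = 0.38462, the bound 5/52 is < 1 and informative.)

P[X ≥ 4] ≤ 5/52 ≈ 0.09615.


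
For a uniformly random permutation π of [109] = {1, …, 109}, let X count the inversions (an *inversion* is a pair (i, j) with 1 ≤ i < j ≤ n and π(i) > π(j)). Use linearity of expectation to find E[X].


Write X = Σ X_I over the C(109, 2) = 5886 pairs i < j, with X_I the indicator of one inversion.
There are 5886 indicators.
For each fixed pair i < j, the values π(i) and π(j) are two distinct elements of {1, …, 109} in uniformly random order; by symmetry P[π(i) > π(j)] = 1/2.
By linearity: E[X] = 5886 · (1/2) = C(109, 2) · (1/2) = 5886/2 = 2943 ≈ 2943.000.

E[X] = 2943 = 2943.000.


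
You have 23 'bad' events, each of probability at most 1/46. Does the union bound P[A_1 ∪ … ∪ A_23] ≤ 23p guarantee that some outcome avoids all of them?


Union bound: P[∪_{i=1}^{23} A_i] ≤ Σ_i P[A_i] ≤ 23·p = 23·(1/46) = 1/2.
Numerically: 1/2 ≈ 0.5000.
Is 1/2 < 1? YES.
Since P[∪ A_i] ≤ 1/2 < 1, the complement has P[∩ A_i^c] ≥ 1 − 1/2 = 1/2 > 0, so some outcome avoids every A_i.

23·p = 1/2 ≈ 0.5000; existence CERTIFIED by the union bound.


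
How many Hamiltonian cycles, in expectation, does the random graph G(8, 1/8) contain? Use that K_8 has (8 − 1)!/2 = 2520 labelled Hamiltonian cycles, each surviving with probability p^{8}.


K_8 has (8 − 1)!/2 = 2520 labelled Hamiltonian cycles.
For each such Hamiltonian cycle H, let X_H = 1 if all 8 edges of H are present in G. Then P[X_H = 1] = p^{8} = (1/8)^{8} = 1/16777216.
By linearity of expectation: E[X] = Σ_H E[X_H] = 2520 · p^{8} = 2520 · 1/16777216 = 315/2097152.
Numerically: E[X] ≈ 0.0001502.

E[X] = 2520 · (1/8)^{8} = 315/2097152 ≈ 0.0001502.


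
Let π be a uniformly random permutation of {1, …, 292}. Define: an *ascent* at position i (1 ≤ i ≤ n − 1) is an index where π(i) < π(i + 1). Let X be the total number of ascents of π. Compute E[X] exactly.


Write X = Σ X_I over i = 1, …, 291, with X_I the indicator of one ascent.
There are 291 indicators.
For each fixed i, the pair (π(i), π(i+1)) is a uniformly random ordered pair of distinct values from {1, …, 292}; by symmetry P[π(i) < π(i+1)] = 1/2.
By linearity: E[X] = 291 · (1/2) = (292 − 1) · (1/2) = 291/2 ≈ 145.50000.

E[X] = 291/2 = 145.50000.


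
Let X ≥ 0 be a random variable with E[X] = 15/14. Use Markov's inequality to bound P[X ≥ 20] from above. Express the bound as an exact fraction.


μ = E[X] = 15/14, a = 20.
Markov: P[X ≥ 20] ≤ μ/a = (15/14)/20 = 3/56.
Numerically: ≈ 0.054.
(Since a = 20 > μ = 1.071, the bound 3/56 is < 1 and informative.)

P[X ≥ 20] ≤ 3/56 ≈ 0.054.


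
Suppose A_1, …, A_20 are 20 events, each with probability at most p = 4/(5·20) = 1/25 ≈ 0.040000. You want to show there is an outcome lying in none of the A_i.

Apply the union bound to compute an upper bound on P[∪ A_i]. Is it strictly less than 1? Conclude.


Union bound: P[∪_{i=1}^{20} A_i] ≤ Σ_i P[A_i] ≤ 20·p = 20·(1/25) = 4/5.
Numerically: 4/5 ≈ 0.800000.
Is 4/5 < 1? YES.
Since P[∪ A_i] ≤ 4/5 < 1, the complement has P[∩ A_i^c] ≥ 1 − 4/5 = 1/5 > 0, so some outcome avoids every A_i.

20·p = 4/5 ≈ 0.800000; existence CERTIFIED by the union bound.


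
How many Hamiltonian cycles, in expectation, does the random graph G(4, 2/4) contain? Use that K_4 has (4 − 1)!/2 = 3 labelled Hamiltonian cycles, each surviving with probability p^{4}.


K_4 has (4 − 1)!/2 = 3 labelled Hamiltonian cycles.
For each such Hamiltonian cycle H, let X_H = 1 if all 4 edges of H are present in G. Then P[X_H = 1] = p^{4} = (1/2)^{4} = 1/16.
By linearity: E[X] = Σ_H E[X_H] = 3 · p^{4} = 3 · 1/16 = 3/16.
Numerically: E[X] ≈ 0.1875.

E[X] = 3 · (1/2)^{4} = 3/16 ≈ 0.1875.


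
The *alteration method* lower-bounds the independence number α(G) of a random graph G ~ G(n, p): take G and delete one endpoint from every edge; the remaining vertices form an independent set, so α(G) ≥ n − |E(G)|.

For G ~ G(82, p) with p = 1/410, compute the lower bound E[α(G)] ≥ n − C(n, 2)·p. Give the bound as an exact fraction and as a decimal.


E[|E(G)|] = C(82, 2)·p = 3321 · (1/410) = 81/10.
E[α(G)] ≥ n − E[|E(G)|] = 82 − 81/10 = 739/10.
Numerically: ≈ 73.900000.
(This is only a lower bound; the true E[α(G)] may be larger.)

E[α(G)] ≥ 739/10 ≈ 73.900000.


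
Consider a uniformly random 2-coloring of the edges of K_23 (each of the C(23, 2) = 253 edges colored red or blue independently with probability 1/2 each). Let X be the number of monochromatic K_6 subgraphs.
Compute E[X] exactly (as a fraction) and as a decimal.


Let X = Σ_S X_S over the C(23, 6) = 100947 subsets S of size 6, where X_S = 1 if the K_6 on S is monochromatic.
For a fixed S, the K_6 on S has C(6, 2) = 15 edges. P[all 15 edges red] = (1/2)^15, and likewise for blue, so P[monochromatic] = 2·(1/2)^15 = 2^{1 − 15} = 1/16384.
By linearity of expectation: E[X] = C(23, 6) · 2^{1 − 15} = 100947 · 1/16384 = 100947/16384.
Numerically: E[X] ≈ 6.16132.

E[X] = C(23,6)·2^(1−C(6,2)) = 100947/16384 ≈ 6.16132.


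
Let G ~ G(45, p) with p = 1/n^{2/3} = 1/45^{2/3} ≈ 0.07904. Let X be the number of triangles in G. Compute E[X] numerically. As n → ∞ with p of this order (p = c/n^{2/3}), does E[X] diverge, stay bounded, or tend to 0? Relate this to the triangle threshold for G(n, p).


Number of potential triangles: C(45, 3) = 14190.
Each occurs with probability p³ ≈ (0.07904)³ ≈ 4.938272e-04.
By linearity: E[X] = C(45, 3)·p³ ≈ 14190 · 4.938272e-04 ≈ 7.0074.
Since α = 2/3 < 1, p = c/n^{2/3} ≫ 1/n is above the triangle threshold p ~ 1/n. Asymptotically E[X] ~ (c³/6)·n^{3(1−α)} = (1³/6)·n^{1} → ∞; triangles are abundant w.h.p.

E[X] ≈ 7.0074; in regime p = Θ(1/n^{2/3}) E[X] diverges (above the triangle threshold p ~ 1/n).


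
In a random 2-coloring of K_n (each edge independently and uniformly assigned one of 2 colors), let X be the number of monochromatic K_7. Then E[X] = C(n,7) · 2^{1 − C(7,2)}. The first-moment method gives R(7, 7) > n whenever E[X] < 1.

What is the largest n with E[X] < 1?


We need C(n, 7) · 2^{1 − 21} < 1, i.e. C(n, 7) < 2^{21 − 1} = 1048576.
Check values of n near the boundary:
  n = 25: C(25, 7) = 480700; 480700 < 1048576? YES
  n = 26: C(26, 7) = 657800; 657800 < 1048576? YES
  n = 27: C(27, 7) = 888030; 888030 < 1048576? YES
  n = 28: C(28, 7) = 1184040; 1184040 < 1048576? NO
  n = 29: C(29, 7) = 1560780; 1560780 < 1048576? NO
  n = 30: C(30, 7) = 2035800; 2035800 < 1048576? NO
The largest n with C(n, 7) < 1048576 is n = 27 (where E[X] = 444015/524288 ≈ 0.84689). Hence R(7, 7) > 27, i.e. R(7, 7) ≥ 28.

Largest n = 27; hence R(7, 7) > 27.


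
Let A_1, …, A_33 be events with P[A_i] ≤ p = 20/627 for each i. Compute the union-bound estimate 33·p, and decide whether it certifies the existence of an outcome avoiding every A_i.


Union bound: P[∪_{i=1}^{33} A_i] ≤ Σ_i P[A_i] ≤ 33·p = 33·(20/627) = 20/19.
Numerically: 20/19 ≈ 1.05263.
Is 20/19 < 1? NO.
Since the bound 20/19 is ≥ 1, the union bound is uninformative here; it does NOT by itself certify existence.

33·p = 20/19 ≈ 1.05263; existence NOT certified by the union bound.


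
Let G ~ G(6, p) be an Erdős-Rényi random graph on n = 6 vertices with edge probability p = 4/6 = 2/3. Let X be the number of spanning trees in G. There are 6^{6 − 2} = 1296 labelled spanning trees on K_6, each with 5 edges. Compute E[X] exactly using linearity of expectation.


K_6 has 6^{6 − 2} = 1296 labelled spanning trees.
For each such spanning tree H, let X_H = 1 if all 5 edges of H are present in G. Then P[X_H = 1] = p^{5} = (2/3)^{5} = 32/243.
By linearity: E[X] = Σ_H E[X_H] = 1296 · p^{5} = 1296 · 32/243 = 512/3.
Numerically: E[X] ≈ 170.67.

E[X] = 1296 · (2/3)^{5} = 512/3 ≈ 170.67.


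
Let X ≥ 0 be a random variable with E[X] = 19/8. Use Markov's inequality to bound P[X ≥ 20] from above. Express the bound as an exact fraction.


μ = E[X] = 19/8, a = 20.
Markov: P[X ≥ 20] ≤ μ/a = (19/8)/20 = 19/160.
Numerically: ≈ 0.119.
(Since a = 20 > μ = 2.375, the bound 19/160 is < 1 and informative.)

P[X ≥ 20] ≤ 19/160 ≈ 0.119.


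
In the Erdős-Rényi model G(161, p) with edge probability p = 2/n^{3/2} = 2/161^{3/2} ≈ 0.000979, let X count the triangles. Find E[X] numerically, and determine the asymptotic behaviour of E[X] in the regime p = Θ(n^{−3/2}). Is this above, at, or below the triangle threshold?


Number of potential triangles: C(161, 3) = 682640.
Each occurs with probability p³ ≈ (0.000979)³ ≈ 9.38369e-10.
By linearity: E[X] = C(161, 3)·p³ ≈ 682640 · 9.38369e-10 ≈ 0.001.
Since α = 3/2 > 1, p = c/n^{3/2} = o(1/n) is below the triangle threshold p ~ 1/n. Asymptotically E[X] ~ (c³/6)·n^{3(1−α)} = (2³/6)·n^{-1.5} → 0, so by Markov's inequality G has no triangles w.h.p.

E[X] ≈ 0.001; in regime p = Θ(1/n^{3/2}) E[X] tends to 0 (below the triangle threshold p ~ 1/n).


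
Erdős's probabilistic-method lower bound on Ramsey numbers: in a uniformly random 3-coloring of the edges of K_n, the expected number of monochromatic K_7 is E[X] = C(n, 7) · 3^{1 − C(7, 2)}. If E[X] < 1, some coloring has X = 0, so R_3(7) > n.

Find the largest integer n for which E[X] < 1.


We need C(n, 7) · 3^{1 − 21} < 1, i.e. C(n, 7) < 3^{21 − 1} = 3486784401.
Check values of n near the boundary:
  n = 76: C(76, 7) = 2186189400; 2186189400 < 3486784401? YES
  n = 77: C(77, 7) = 2404808340; 2404808340 < 3486784401? YES
  n = 78: C(78, 7) = 2641902120; 2641902120 < 3486784401? YES
  n = 79: C(79, 7) = 2898753715; 2898753715 < 3486784401? YES
  n = 80: C(80, 7) = 3176716400; 3176716400 < 3486784401? YES
  n = 81: C(81, 7) = 3477216600; 3477216600 < 3486784401? YES
  n = 82: C(82, 7) = 3801756816; 3801756816 < 3486784401? NO
  n = 83: C(83, 7) = 4151918628; 4151918628 < 3486784401? NO
  n = 84: C(84, 7) = 4529365776; 4529365776 < 3486784401? NO
The largest n with C(n, 7) < 3486784401 is n = 81 (where E[X] = 42928600/43046721 ≈ 0.997256). Hence R_3(7) > 81, i.e. R_3(7) ≥ 82.

Largest n = 81; hence R_3(7) > 81.


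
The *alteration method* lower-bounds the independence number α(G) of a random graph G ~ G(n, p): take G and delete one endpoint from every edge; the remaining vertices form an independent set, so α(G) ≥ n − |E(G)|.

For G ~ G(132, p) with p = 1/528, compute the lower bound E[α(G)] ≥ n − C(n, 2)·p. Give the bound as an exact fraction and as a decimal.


E[|E(G)|] = C(132, 2)·p = 8646 · (1/528) = 131/8.
E[α(G)] ≥ n − E[|E(G)|] = 132 − 131/8 = 925/8.
Numerically: ≈ 115.62500.
(This is only a lower bound; the true E[α(G)] may be larger.)

E[α(G)] ≥ 925/8 ≈ 115.62500.


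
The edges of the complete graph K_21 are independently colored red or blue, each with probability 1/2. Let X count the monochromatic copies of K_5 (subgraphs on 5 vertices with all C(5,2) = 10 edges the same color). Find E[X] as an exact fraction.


Let X = Σ_S X_S over the C(21, 5) = 20349 subsets S of size 5, where X_S = 1 if the K_5 on S is monochromatic.
For a fixed S, the K_5 on S has C(5, 2) = 10 edges. P[all 10 edges red] = (1/2)^10, and likewise for blue, so P[monochromatic] = 2·(1/2)^10 = 2^{1 − 10} = 1/512.
By linearity of expectation: E[X] = C(21, 5) · 2^{1 − 10} = 20349 · 1/512 = 20349/512.
Numerically: E[X] ≈ 39.7441.

E[X] = C(21,5)·2^(1−C(5,2)) = 20349/512 ≈ 39.7441.


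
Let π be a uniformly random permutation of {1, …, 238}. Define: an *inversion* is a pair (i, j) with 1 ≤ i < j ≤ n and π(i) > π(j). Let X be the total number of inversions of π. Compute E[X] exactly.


Write X = Σ X_I over the C(238, 2) = 28203 pairs i < j, with X_I the indicator of one inversion.
There are 28203 indicators.
For each fixed pair i < j, the values π(i) and π(j) are two distinct elements of {1, …, 238} in uniformly random order; by symmetry P[π(i) > π(j)] = 1/2.
By linearity: E[X] = 28203 · (1/2) = C(238, 2) · (1/2) = 28203/2 = 28203/2 ≈ 14101.50000.

E[X] = 28203/2 = 14101.50000.


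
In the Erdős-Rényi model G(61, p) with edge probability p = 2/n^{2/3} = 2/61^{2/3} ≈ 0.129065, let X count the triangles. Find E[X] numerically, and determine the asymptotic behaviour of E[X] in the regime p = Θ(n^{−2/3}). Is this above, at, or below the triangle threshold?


Number of potential triangles: C(61, 3) = 35990.
Each occurs with probability p³ ≈ (0.129065)³ ≈ 2.14995969e-03.
By linearity: E[X] = C(61, 3)·p³ ≈ 35990 · 2.14995969e-03 ≈ 77.377049.
Since α = 2/3 < 1, p = c/n^{2/3} ≫ 1/n is above the triangle threshold p ~ 1/n. Asymptotically E[X] ~ (c³/6)·n^{3(1−α)} = (2³/6)·n^{1} → ∞; triangles are abundant w.h.p.

E[X] ≈ 77.377049; in regime p = Θ(1/n^{2/3}) E[X] diverges (above the triangle threshold p ~ 1/n).


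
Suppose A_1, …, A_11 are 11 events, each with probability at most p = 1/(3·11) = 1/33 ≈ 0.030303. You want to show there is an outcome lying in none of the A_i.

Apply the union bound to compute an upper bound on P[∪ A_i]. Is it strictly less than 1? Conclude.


Union bound: P[∪_{i=1}^{11} A_i] ≤ Σ_i P[A_i] ≤ 11·p = 11·(1/33) = 1/3.
Numerically: 1/3 ≈ 0.333333.
Is 1/3 < 1? YES.
Since P[∪ A_i] ≤ 1/3 < 1, the complement has P[∩ A_i^c] ≥ 1 − 1/3 = 2/3 > 0, so some outcome avoids every A_i.

11·p = 1/3 ≈ 0.333333; existence CERTIFIED by the union bound.


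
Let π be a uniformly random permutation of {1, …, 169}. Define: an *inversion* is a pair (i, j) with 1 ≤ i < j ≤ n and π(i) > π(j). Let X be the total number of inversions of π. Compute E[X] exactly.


Write X = Σ X_I over the C(169, 2) = 14196 pairs i < j, with X_I the indicator of one inversion.
There are 14196 indicators.
For each fixed pair i < j, the values π(i) and π(j) are two distinct elements of {1, …, 169} in uniformly random order; by symmetry P[π(i) > π(j)] = 1/2.
By linearity: E[X] = 14196 · (1/2) = C(169, 2) · (1/2) = 14196/2 = 7098 ≈ 7098.0000.

E[X] = 7098 = 7098.0000.


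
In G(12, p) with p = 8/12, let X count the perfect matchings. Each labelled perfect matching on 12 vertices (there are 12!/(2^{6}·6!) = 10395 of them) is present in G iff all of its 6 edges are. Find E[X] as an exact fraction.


K_12 has 12!/(2^{6}·6!) = 10395 labelled perfect matchings.
For each such perfect matching H, let X_H = 1 if all 6 edges of H are present in G. Then P[X_H = 1] = p^{6} = (2/3)^{6} = 64/729.
By linearity of expectation: E[X] = Σ_H E[X_H] = 10395 · p^{6} = 10395 · 64/729 = 24640/27.
Numerically: E[X] ≈ 913.

E[X] = 10395 · (2/3)^{6} = 24640/27 ≈ 913.


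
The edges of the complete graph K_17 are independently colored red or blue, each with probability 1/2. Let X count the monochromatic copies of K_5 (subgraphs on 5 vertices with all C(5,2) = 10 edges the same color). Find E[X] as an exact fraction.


Let X = Σ_S X_S over the C(17, 5) = 6188 subsets S of size 5, where X_S = 1 if the K_5 on S is monochromatic.
For a fixed S, the K_5 on S has C(5, 2) = 10 edges. P[all 10 edges red] = (1/2)^10, and likewise for blue, so P[monochromatic] = 2·(1/2)^10 = 2^{1 − 10} = 1/512.
By linearity of expectation: E[X] = C(17, 5) · 2^{1 − 10} = 6188 · 1/512 = 1547/128.
Numerically: E[X] ≈ 12.0859.

E[X] = C(17,5)·2^(1−C(5,2)) = 1547/128 ≈ 12.0859.


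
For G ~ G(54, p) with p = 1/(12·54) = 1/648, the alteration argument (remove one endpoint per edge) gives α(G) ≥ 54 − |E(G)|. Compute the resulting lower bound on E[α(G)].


E[|E(G)|] = C(54, 2)·p = 1431 · (1/648) = 53/24.
E[α(G)] ≥ n − E[|E(G)|] = 54 − 53/24 = 1243/24.
Numerically: ≈ 51.792.
(This is only a lower bound; the true E[α(G)] may be larger.)

E[α(G)] ≥ 1243/24 ≈ 51.792.


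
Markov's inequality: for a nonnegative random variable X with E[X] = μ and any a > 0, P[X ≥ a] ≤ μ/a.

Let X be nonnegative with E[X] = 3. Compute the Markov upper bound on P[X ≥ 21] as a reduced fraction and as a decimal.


μ = E[X] = 3, a = 21.
Markov: P[X ≥ 21] ≤ μ/a = (3)/21 = 1/7.
Numerically: ≈ 0.14286.
(Since a = 21 > μ = 3.00000, the bound 1/7 is < 1 and informative.)

P[X ≥ 21] ≤ 1/7 ≈ 0.14286.


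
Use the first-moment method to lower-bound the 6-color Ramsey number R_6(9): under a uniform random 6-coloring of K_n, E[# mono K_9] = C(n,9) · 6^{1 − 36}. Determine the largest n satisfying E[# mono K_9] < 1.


We need C(n, 9) · 6^{1 − 36} < 1, i.e. C(n, 9) < 6^{36 − 1} = 1719070799748422591028658176.
Check values of n near the boundary:
  n = 4404: C(4404, 9) = 1703375445537161676647015880; 1703375445537161676647015880 < 1719070799748422591028658176? YES
  n = 4405: C(4405, 9) = 1706862792900636302463627150; 1706862792900636302463627150 < 1719070799748422591028658176? YES
  n = 4406: C(4406, 9) = 1710356485221788389505285700; 1710356485221788389505285700 < 1719070799748422591028658176? YES
  n = 4407: C(4407, 9) = 1713856532599459170657070050; 1713856532599459170657070050 < 1719070799748422591028658176? YES
  n = 4408: C(4408, 9) = 1717362945146264156457459600; 1717362945146264156457459600 < 1719070799748422591028658176? YES
  n = 4409: C(4409, 9) = 1720875732988608787686577131; 1720875732988608787686577131 < 1719070799748422591028658176? NO
  n = 4410: C(4410, 9) = 1724394906266704102180823710; 1724394906266704102180823710 < 1719070799748422591028658176? NO
The largest n with C(n, 9) < 1719070799748422591028658176 is n = 4408 (where E[X] = 35778394690547169926197075/35813974994758803979763712 ≈ 0.9990065). Hence R_6(9) > 4408, i.e. R_6(9) ≥ 4409.

Largest n = 4408; hence R_6(9) > 4408.
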